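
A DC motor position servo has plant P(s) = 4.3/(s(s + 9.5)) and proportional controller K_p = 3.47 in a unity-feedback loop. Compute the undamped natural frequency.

ω_n = 3.86 rad/s

1 + K_p·P(s) = 0 gives s² + 9.5s + 14.92 = 0.
Matching s² + 2ζω_n s + ω_n²: ω_n = √14.92 = 3.863 rad/s and 2ζω_n = 9.5, so ζ = 9.5/(2·3.863) = 1.23.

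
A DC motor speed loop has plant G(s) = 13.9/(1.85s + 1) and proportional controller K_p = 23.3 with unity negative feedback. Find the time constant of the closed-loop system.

Closed loop: T(s) = K_p·G/(1+K_p·G) = 323.9/(1.85s + 1 + 323.9), with pole at s = −(1 + 323.9)/1.85 = −175.6.
Closed-loop time constant τ = 1/175.6 = 0.00569 s.

τ = 0.00569 s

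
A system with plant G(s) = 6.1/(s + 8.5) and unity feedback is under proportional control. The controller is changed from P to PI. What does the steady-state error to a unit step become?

0

Adding integral action puts a pole at s = 0 in the forward path, raising the system type to 1; a type-1 loop has zero steady-state error to a step.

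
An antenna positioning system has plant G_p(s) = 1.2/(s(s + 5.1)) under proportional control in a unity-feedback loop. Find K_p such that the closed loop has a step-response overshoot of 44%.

From %OS = 100·exp(−πζ/√(1−ζ²)) = 44%, ζ = −ln(0.44)/√(π²+ln²(0.44)) = 0.2528.
Characteristic equation s² + 5.1s + 1.2K_p = 0 gives ζ = 5.1/(2√(1.2K_p)).
Setting ζ = 0.2528: √(1.2K_p) = 5.1/(2·0.2528) = 10.09, so K_p = 101.7/1.2 = 84.8.

K_p = 84.8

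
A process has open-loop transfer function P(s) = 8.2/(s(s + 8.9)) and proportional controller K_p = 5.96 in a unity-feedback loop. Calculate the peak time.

Closed-loop characteristic equation: s² + 8.9s + 48.87 = 0, so ω_n = 6.991 rad/s and ζ = 8.9/(2·6.991) = 0.6365.
Damped frequency ω_d = ω_n√(1−ζ²) = 5.392 rad/s, so peak time T_p = π/ω_d = 0.583 s.

T_p = 0.583 s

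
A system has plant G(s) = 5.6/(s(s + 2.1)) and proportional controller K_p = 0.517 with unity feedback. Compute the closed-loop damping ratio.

ζ = 0.617

With unity feedback the closed-loop characteristic equation is s² + 2.1s + 0.517·5.6 = s² + 2.1s + 2.895 = 0.
So ω_n² = 2.895 ⇒ ω_n = 1.702 rad/s, and ζ = 2.1/(2ω_n) = 0.617.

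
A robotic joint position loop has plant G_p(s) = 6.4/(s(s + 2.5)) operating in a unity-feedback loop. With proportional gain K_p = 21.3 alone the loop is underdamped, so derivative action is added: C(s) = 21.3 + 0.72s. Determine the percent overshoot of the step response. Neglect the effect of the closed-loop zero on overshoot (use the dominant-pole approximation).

Forward path: (21.3 + 0.72s)·6.4/(s(s+2.5)). The closed-loop characteristic equation is s² + (2.5 + 6.4·0.72)s + 6.4·21.3 = 0.
That is s² + 7.108s + 136.3 = 0, so ω_n = 11.68 rad/s and ζ = 7.108/(2·11.68) = 0.3044.
%OS = 100·exp(−πζ/√(1−ζ²)) = 36.6%.

36.6%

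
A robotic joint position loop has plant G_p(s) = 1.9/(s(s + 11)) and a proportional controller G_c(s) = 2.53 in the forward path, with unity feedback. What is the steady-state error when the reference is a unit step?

The open loop G_c(s)G_p(s) has a pole at the origin (type 1), so the static position error constant is infinite and e_ss = 1/(1+∞) = 0.

0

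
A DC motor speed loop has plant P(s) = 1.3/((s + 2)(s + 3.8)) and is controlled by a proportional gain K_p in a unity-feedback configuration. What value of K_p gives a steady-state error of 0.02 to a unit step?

K_p = 286

The loop is type 0, so e_ss(step) = 1/(1 + K_pos) with K_pos = K_p·P(0).
P(0) = 0.1711. Require 1/(1 + K_p·0.1711) = 0.02, so 1 + 0.1711·K_p = 50.
K_p = (50 − 1)/0.1711 = 286.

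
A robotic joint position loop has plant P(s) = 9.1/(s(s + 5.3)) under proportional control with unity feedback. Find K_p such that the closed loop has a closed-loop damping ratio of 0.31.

K_p = 8.03

Closed-loop characteristic equation: s² + 5.3s + K_p·9.1 = 0.
So ω_n = √(9.1K_p) and 2ζω_n = 5.3, giving ζ = 5.3/(2√(9.1K_p)).
Setting ζ = 0.31: √(9.1K_p) = 5.3/(2·0.31) = 8.548, so K_p = 73.07/9.1 = 8.03.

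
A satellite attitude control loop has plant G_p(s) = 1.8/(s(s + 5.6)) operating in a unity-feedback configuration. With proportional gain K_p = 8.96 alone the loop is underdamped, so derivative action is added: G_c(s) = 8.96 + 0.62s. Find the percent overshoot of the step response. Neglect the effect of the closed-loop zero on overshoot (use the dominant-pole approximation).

Forward path: (8.96 + 0.62s)·1.8/(s(s+5.6)). The closed-loop characteristic equation is s² + (5.6 + 1.8·0.62)s + 1.8·8.96 = 0.
That is s² + 6.716s + 16.13 = 0, so ω_n = 4.016 rad/s and ζ = 6.716/(2·4.016) = 0.8362.
%OS = 100·exp(−πζ/√(1−ζ²)) = 0.832%.

0.832%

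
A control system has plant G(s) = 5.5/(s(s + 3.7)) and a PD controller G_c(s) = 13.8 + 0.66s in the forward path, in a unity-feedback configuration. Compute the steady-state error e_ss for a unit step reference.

0

The open loop G_c(s)G(s) has a pole at the origin (type 1), so the static position error constant is infinite and e_ss = 1/(1+∞) = 0.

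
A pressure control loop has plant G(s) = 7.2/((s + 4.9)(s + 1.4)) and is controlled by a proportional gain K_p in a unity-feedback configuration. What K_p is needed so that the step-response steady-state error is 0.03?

K_p = 30.8

For a type-0 loop with proportional control, e_ss = 1/(1 + K_p·G(0)).
G(0) = 1.05. Require 1/(1 + K_p·1.05) = 0.03, so 1 + 1.05·K_p = 33.33.
K_p = (33.33 − 1)/1.05 = 30.8.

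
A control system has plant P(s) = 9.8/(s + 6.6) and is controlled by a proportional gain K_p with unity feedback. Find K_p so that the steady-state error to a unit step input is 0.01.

Steady-state error for a unit step on this type-0 loop is 1/(1 + K_p·P(0)).
P(0) = 1.485. Require 1/(1 + K_p·1.485) = 0.01, so 1 + 1.485·K_p = 100.
K_p = (100 − 1)/1.485 = 66.7.

K_p = 66.7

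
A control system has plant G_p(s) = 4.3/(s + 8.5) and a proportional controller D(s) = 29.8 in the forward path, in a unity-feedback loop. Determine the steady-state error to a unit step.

0.0622

The loop is type 0. Static position error constant K_pos = D(0)·G_p(0) = 29.8·0.5059 = 15.08.
Steady-state error to a unit step: e_ss = 1/(1+K_pos) = 1/16.08 = 0.0622.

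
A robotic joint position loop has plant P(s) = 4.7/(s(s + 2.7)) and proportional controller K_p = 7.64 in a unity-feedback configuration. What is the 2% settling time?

From 1 + K_pP(s) = 0: s² + 2.7s + 35.91 = 0 ⇒ ω_n = 5.992, ζ = 0.2253.
2% settling time T_s ≈ 4/(ζω_n) = 4/1.35 = 2.96 s.

T_s ≈ 2.96 s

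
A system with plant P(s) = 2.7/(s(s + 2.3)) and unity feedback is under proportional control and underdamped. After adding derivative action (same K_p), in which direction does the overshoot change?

The derivative term adds K·K_d to the s-coefficient of the characteristic equation, raising 2ζω_n while ω_n is unchanged; ζ increases, so overshoot decreases.

decrease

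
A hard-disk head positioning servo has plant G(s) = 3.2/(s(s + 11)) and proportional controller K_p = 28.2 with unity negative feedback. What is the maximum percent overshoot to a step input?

10.7%

From 1 + K_pG(s) = 0: s² + 11s + 90.24 = 0 ⇒ ω_n = 9.499, ζ = 0.579.
%OS = 100·exp(−πζ/√(1−ζ²)) = 100·exp(−π·0.579/√0.6648) = 10.7%.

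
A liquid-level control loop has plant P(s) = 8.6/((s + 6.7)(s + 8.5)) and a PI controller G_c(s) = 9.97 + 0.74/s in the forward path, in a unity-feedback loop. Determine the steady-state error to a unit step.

0

The open loop G_c(s)P(s) has a pole at the origin (type 1), so the static position error constant is infinite and e_ss = 1/(1+∞) = 0.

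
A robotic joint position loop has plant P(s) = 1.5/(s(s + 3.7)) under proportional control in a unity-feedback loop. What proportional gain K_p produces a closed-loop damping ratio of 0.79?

K_p = 3.66

Closed-loop characteristic equation: s² + 3.7s + K_p·1.5 = 0.
So ω_n = √(1.5K_p) and 2ζω_n = 3.7, giving ζ = 3.7/(2√(1.5K_p)).
Setting ζ = 0.79: √(1.5K_p) = 3.7/(2·0.79) = 2.342, so K_p = 5.484/1.5 = 3.66.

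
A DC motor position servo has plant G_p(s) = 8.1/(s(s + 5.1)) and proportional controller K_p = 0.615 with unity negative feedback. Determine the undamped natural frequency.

ω_n = 2.23 rad/s

1 + K_p·G_p(s) = 0 gives s² + 5.1s + 4.981 = 0.
Matching s² + 2ζω_n s + ω_n²: ω_n = √4.981 = 2.232 rad/s and 2ζω_n = 5.1, so ζ = 5.1/(2·2.232) = 1.14.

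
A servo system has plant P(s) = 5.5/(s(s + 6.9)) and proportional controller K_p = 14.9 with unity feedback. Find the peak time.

From 1 + K_pP(s) = 0: s² + 6.9s + 81.95 = 0 ⇒ ω_n = 9.053, ζ = 0.3811.
Damped frequency ω_d = ω_n√(1−ζ²) = 8.369 rad/s, so peak time T_p = π/ω_d = 0.375 s.

T_p = 0.375 s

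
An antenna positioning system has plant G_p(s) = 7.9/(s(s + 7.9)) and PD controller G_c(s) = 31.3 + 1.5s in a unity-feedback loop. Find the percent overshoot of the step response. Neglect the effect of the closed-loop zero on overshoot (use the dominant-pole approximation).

Forward path: (31.3 + 1.5s)·7.9/(s(s+7.9)). The closed-loop characteristic equation is s² + (7.9 + 7.9·1.5)s + 7.9·31.3 = 0.
That is s² + 19.75s + 247.3 = 0, so ω_n = 15.72 rad/s and ζ = 19.75/(2·15.72) = 0.628.
%OS = 100·exp(−πζ/√(1−ζ²)) = 7.93%.

7.93%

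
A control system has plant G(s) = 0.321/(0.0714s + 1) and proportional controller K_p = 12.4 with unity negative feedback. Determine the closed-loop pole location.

s = -69.75

Closed loop: T(s) = K_p·G/(1+K_p·G) = 3.98/(0.0714s + 1 + 3.98), with pole at s = −(1 + 3.98)/0.0714 = −69.75.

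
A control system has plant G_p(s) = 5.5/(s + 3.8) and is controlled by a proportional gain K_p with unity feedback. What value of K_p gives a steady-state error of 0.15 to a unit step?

For a type-0 loop with proportional control, e_ss = 1/(1 + K_p·G_p(0)).
G_p(0) = 1.447. Require 1/(1 + K_p·1.447) = 0.15, so 1 + 1.447·K_p = 6.667.
K_p = (6.667 − 1)/1.447 = 3.92.

K_p = 3.92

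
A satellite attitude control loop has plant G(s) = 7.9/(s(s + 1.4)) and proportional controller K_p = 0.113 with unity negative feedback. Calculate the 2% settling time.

T_s ≈ 5.71 s

From 1 + K_pG(s) = 0: s² + 1.4s + 0.8927 = 0 ⇒ ω_n = 0.9448, ζ = 0.7409.
2% settling time T_s ≈ 4/(ζω_n) = 4/0.7 = 5.71 s.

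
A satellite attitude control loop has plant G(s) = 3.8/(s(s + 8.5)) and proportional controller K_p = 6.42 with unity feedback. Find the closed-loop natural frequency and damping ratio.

ω_n = 4.94 rad/s, ζ = 0.86

With unity feedback the closed-loop characteristic equation is s² + 8.5s + 6.42·3.8 = s² + 8.5s + 24.4 = 0.
So ω_n² = 24.4 ⇒ ω_n = 4.939 rad/s, and ζ = 8.5/(2ω_n) = 0.86.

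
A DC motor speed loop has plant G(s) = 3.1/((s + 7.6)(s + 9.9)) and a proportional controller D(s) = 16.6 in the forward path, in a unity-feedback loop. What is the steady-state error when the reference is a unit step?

The loop is type 0. Static position error constant K_pos = D(0)·G(0) = 16.6·0.0412 = 0.6839.
Steady-state error to a unit step: e_ss = 1/(1+K_pos) = 1/1.684 = 0.594.

0.594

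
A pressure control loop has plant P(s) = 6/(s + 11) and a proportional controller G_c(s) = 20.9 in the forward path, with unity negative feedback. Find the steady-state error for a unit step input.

The loop is type 0. Static position error constant K_pos = G_c(0)·P(0) = 20.9·0.5455 = 11.4.
Steady-state error to a unit step: e_ss = 1/(1+K_pos) = 1/12.4 = 0.0806.

0.0806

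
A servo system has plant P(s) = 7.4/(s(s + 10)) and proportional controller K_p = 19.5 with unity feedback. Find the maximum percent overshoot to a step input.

Closed-loop characteristic equation: s² + 10s + 144.3 = 0, so ω_n = 12.01 rad/s and ζ = 10/(2·12.01) = 0.4162.
%OS = 100·exp(−πζ/√(1−ζ²)) = 100·exp(−π·0.4162/√0.8267) = 23.7%.

23.7%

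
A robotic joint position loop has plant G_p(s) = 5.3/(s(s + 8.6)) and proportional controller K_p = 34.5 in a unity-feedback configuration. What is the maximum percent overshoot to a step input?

34.9%

The closed-loop denominator s² + 8.6s + 182.8 gives ω_n = √182.8 = 13.52 and ζ = 8.6/(2ω_n) = 0.318.
%OS = 100·exp(−πζ/√(1−ζ²)) = 100·exp(−π·0.318/√0.8989) = 34.9%.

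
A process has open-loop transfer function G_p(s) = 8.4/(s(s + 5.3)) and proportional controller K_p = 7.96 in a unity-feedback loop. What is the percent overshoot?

34.1%

Closed-loop characteristic equation: s² + 5.3s + 66.86 = 0, so ω_n = 8.177 rad/s and ζ = 5.3/(2·8.177) = 0.3241.
%OS = 100·exp(−πζ/√(1−ζ²)) = 100·exp(−π·0.3241/√0.895) = 34.1%.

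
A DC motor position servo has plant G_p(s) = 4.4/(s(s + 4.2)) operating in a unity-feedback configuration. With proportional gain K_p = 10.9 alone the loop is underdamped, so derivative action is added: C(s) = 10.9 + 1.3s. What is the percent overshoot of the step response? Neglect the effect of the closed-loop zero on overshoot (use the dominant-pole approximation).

Forward path: (10.9 + 1.3s)·4.4/(s(s+4.2)). The closed-loop characteristic equation is s² + (4.2 + 4.4·1.3)s + 4.4·10.9 = 0.
That is s² + 9.92s + 47.96 = 0, so ω_n = 6.925 rad/s and ζ = 9.92/(2·6.925) = 0.7162.
%OS = 100·exp(−πζ/√(1−ζ²)) = 3.98%.

3.98%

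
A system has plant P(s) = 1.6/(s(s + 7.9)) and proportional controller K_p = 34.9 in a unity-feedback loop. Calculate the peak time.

T_p = 0.495 s

From 1 + K_pP(s) = 0: s² + 7.9s + 55.84 = 0 ⇒ ω_n = 7.473, ζ = 0.5286.
Damped frequency ω_d = ω_n√(1−ζ²) = 6.343 rad/s, so peak time T_p = π/ω_d = 0.495 s.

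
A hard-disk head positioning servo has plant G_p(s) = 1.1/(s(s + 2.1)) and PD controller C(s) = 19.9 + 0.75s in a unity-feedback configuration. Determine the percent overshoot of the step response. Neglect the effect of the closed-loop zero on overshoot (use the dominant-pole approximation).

Forward path: (19.9 + 0.75s)·1.1/(s(s+2.1)). The closed-loop characteristic equation is s² + (2.1 + 1.1·0.75)s + 1.1·19.9 = 0.
That is s² + 2.925s + 21.89 = 0, so ω_n = 4.679 rad/s and ζ = 2.925/(2·4.679) = 0.3126.
%OS = 100·exp(−πζ/√(1−ζ²)) = 35.6%.

35.6%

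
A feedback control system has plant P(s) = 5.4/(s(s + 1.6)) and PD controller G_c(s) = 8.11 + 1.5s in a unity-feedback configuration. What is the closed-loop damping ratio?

Forward path: (8.11 + 1.5s)·5.4/(s(s+1.6)). The closed-loop characteristic equation is s² + (1.6 + 5.4·1.5)s + 5.4·8.11 = 0.
That is s² + 9.7s + 43.79 = 0, so ω_n = 6.618 rad/s and ζ = 9.7/(2·6.618) = 0.7329.

ζ = 0.733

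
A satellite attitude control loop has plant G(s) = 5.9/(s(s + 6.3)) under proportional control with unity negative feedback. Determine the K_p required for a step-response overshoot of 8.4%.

K_p = 4.39

From %OS = 100·exp(−πζ/√(1−ζ²)) = 8.4%, ζ = −ln(0.084)/√(π²+ln²(0.084)) = 0.6191.
Characteristic equation s² + 6.3s + 5.9K_p = 0 gives ζ = 6.3/(2√(5.9K_p)).
Setting ζ = 0.6191: √(5.9K_p) = 6.3/(2·0.6191) = 5.088, so K_p = 25.88/5.9 = 4.39.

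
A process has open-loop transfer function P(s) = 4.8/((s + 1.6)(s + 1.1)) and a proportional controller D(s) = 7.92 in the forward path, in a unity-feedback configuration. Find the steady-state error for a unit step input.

0.0442

The loop is type 0. Static position error constant K_pos = D(0)·P(0) = 7.92·2.727 = 21.6.
Steady-state error to a unit step: e_ss = 1/(1+K_pos) = 1/22.6 = 0.0442.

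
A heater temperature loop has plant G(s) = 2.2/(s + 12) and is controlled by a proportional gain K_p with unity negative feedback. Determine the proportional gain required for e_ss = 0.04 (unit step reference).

K_p = 131

The loop is type 0, so e_ss(step) = 1/(1 + K_pos) with K_pos = K_p·G(0).
G(0) = 0.1833. Require 1/(1 + K_p·0.1833) = 0.04, so 1 + 0.1833·K_p = 25.
K_p = (25 − 1)/0.1833 = 131.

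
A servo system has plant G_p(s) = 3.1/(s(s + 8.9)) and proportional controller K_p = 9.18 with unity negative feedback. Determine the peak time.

T_p = 1.07 s

Closed-loop characteristic equation: s² + 8.9s + 28.46 = 0, so ω_n = 5.335 rad/s and ζ = 8.9/(2·5.335) = 0.8342.
Damped frequency ω_d = ω_n√(1−ζ²) = 2.942 rad/s, so peak time T_p = π/ω_d = 1.07 s.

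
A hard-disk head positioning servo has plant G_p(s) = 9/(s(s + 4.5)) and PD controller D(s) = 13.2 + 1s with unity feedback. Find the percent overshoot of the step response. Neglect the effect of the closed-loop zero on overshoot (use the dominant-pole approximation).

Forward path: (13.2 + 1s)·9/(s(s+4.5)). The closed-loop characteristic equation is s² + (4.5 + 9·1)s + 9·13.2 = 0.
That is s² + 13.5s + 118.8 = 0, so ω_n = 10.9 rad/s and ζ = 13.5/(2·10.9) = 0.6193.
%OS = 100·exp(−πζ/√(1−ζ²)) = 8.39%.

8.39%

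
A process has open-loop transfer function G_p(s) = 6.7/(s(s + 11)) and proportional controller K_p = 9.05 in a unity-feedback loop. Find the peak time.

T_p = 0.57 s

From 1 + K_pG_p(s) = 0: s² + 11s + 60.64 = 0 ⇒ ω_n = 7.787, ζ = 0.7063.
Damped frequency ω_d = ω_n√(1−ζ²) = 5.512 rad/s, so peak time T_p = π/ω_d = 0.57 s.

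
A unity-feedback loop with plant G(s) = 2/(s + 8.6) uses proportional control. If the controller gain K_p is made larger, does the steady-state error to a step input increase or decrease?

decrease

The position error constant K_pos = K_p·G(0) grows with K_p, and e_ss = 1/(1+K_pos) falls.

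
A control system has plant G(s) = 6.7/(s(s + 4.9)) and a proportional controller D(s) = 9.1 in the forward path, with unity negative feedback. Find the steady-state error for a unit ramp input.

The loop has one pole at the origin (type 1). Velocity error constant K_v = lim_{s→0} s·D(s)G(s) = 9.1·6.7/4.9 = 12.44.
Steady-state error to a unit ramp: e_ss = 1/K_v = 0.0804.

0.0804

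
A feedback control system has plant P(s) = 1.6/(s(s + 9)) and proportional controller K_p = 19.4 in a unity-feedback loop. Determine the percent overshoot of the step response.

From 1 + K_pP(s) = 0: s² + 9s + 31.04 = 0 ⇒ ω_n = 5.571, ζ = 0.8077.
%OS = 100·exp(−πζ/√(1−ζ²)) = 100·exp(−π·0.8077/√0.3476) = 1.35%.

1.35%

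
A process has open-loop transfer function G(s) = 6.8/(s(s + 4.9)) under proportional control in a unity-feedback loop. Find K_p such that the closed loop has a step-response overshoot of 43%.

K_p = 13.1

From %OS = 100·exp(−πζ/√(1−ζ²)) = 43%, ζ = −ln(0.43)/√(π²+ln²(0.43)) = 0.2594.
Characteristic equation s² + 4.9s + 6.8K_p = 0 gives ζ = 4.9/(2√(6.8K_p)).
Setting ζ = 0.2594: √(6.8K_p) = 4.9/(2·0.2594) = 9.443, so K_p = 89.17/6.8 = 13.1.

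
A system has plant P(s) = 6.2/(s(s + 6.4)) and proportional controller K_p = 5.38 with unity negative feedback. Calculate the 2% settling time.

T_s ≈ 1.25 s

From 1 + K_pP(s) = 0: s² + 6.4s + 33.36 = 0 ⇒ ω_n = 5.775, ζ = 0.5541.
2% settling time T_s ≈ 4/(ζω_n) = 4/3.2 = 1.25 s.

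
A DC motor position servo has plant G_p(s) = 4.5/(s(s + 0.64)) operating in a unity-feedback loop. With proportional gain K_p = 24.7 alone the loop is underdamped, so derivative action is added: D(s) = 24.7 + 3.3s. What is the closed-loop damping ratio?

ζ = 0.735

Forward path: (24.7 + 3.3s)·4.5/(s(s+0.64)). The closed-loop characteristic equation is s² + (0.64 + 4.5·3.3)s + 4.5·24.7 = 0.
That is s² + 15.49s + 111.1 = 0, so ω_n = 10.54 rad/s and ζ = 15.49/(2·10.54) = 0.7346.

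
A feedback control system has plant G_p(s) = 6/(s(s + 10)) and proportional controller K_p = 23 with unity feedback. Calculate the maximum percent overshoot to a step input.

From 1 + K_pG_p(s) = 0: s² + 10s + 138 = 0 ⇒ ω_n = 11.75, ζ = 0.4256.
%OS = 100·exp(−πζ/√(1−ζ²)) = 100·exp(−π·0.4256/√0.8188) = 22.8%.

22.8%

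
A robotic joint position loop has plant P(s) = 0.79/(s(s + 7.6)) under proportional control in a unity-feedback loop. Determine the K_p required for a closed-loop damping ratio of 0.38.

Closed-loop characteristic equation: s² + 7.6s + K_p·0.79 = 0.
So ω_n = √(0.79K_p) and 2ζω_n = 7.6, giving ζ = 7.6/(2√(0.79K_p)).
Setting ζ = 0.38: √(0.79K_p) = 7.6/(2·0.38) = 10, so K_p = 100/0.79 = 127.

K_p = 127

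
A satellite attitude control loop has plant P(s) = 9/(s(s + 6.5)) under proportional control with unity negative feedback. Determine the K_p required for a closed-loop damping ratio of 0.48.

K_p = 5.09

Closed-loop characteristic equation: s² + 6.5s + K_p·9 = 0.
So ω_n = √(9K_p) and 2ζω_n = 6.5, giving ζ = 6.5/(2√(9K_p)).
Setting ζ = 0.48: √(9K_p) = 6.5/(2·0.48) = 6.771, so K_p = 45.84/9 = 5.09.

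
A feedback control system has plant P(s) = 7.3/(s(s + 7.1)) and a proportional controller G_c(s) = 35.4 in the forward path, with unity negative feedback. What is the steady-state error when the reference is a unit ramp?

The loop has one pole at the origin (type 1). Velocity error constant K_v = lim_{s→0} s·G_c(s)P(s) = 35.4·7.3/7.1 = 36.4.
Steady-state error to a unit ramp: e_ss = 1/K_v = 0.0275.

0.0275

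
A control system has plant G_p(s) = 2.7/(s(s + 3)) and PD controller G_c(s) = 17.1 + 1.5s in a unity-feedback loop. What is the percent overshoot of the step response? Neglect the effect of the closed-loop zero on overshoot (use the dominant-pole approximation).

14.9%

Forward path: (17.1 + 1.5s)·2.7/(s(s+3)). The closed-loop characteristic equation is s² + (3 + 2.7·1.5)s + 2.7·17.1 = 0.
That is s² + 7.05s + 46.17 = 0, so ω_n = 6.795 rad/s and ζ = 7.05/(2·6.795) = 0.5188.
%OS = 100·exp(−πζ/√(1−ζ²)) = 14.9%.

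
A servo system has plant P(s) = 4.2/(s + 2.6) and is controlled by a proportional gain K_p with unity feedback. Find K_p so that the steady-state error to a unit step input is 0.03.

K_p = 20

Steady-state error for a unit step on this type-0 loop is 1/(1 + K_p·P(0)).
P(0) = 1.615. Require 1/(1 + K_p·1.615) = 0.03, so 1 + 1.615·K_p = 33.33.
K_p = (33.33 − 1)/1.615 = 20.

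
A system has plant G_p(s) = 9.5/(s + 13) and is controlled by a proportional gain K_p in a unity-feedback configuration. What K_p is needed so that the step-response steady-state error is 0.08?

Steady-state error for a unit step on this type-0 loop is 1/(1 + K_p·G_p(0)).
G_p(0) = 0.7308. Require 1/(1 + K_p·0.7308) = 0.08, so 1 + 0.7308·K_p = 12.5.
K_p = (12.5 − 1)/0.7308 = 15.7.

K_p = 15.7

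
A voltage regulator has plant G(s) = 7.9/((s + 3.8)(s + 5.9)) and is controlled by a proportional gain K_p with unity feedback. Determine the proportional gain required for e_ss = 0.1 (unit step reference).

K_p = 25.5

For a type-0 loop with proportional control, e_ss = 1/(1 + K_p·G(0)).
G(0) = 0.3524. Require 1/(1 + K_p·0.3524) = 0.1, so 1 + 0.3524·K_p = 10.
K_p = (10 − 1)/0.3524 = 25.5.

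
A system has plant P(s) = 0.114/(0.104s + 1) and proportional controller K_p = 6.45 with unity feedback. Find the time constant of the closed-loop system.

τ = 0.0599 s

Closed loop: T(s) = K_p·P/(1+K_p·P) = 0.7353/(0.104s + 1 + 0.7353), with pole at s = −(1 + 0.7353)/0.104 = −16.69.
Closed-loop time constant τ = 1/16.69 = 0.0599 s.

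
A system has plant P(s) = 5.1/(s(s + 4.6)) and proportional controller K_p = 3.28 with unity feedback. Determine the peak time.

T_p = 0.929 s

The closed-loop denominator s² + 4.6s + 16.73 gives ω_n = √16.73 = 4.09 and ζ = 4.6/(2ω_n) = 0.5623.
Damped frequency ω_d = ω_n√(1−ζ²) = 3.382 rad/s, so peak time T_p = π/ω_d = 0.929 s.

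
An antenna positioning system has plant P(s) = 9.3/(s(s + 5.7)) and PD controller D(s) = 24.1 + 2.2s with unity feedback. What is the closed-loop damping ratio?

ζ = 0.874

Forward path: (24.1 + 2.2s)·9.3/(s(s+5.7)). The closed-loop characteristic equation is s² + (5.7 + 9.3·2.2)s + 9.3·24.1 = 0.
That is s² + 26.16s + 224.1 = 0, so ω_n = 14.97 rad/s and ζ = 26.16/(2·14.97) = 0.8737.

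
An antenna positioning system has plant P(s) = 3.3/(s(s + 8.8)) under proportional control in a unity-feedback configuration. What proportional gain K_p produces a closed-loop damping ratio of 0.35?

K_p = 47.9

Closed-loop characteristic equation: s² + 8.8s + K_p·3.3 = 0.
So ω_n = √(3.3K_p) and 2ζω_n = 8.8, giving ζ = 8.8/(2√(3.3K_p)).
Setting ζ = 0.35: √(3.3K_p) = 8.8/(2·0.35) = 12.57, so K_p = 158/3.3 = 47.9.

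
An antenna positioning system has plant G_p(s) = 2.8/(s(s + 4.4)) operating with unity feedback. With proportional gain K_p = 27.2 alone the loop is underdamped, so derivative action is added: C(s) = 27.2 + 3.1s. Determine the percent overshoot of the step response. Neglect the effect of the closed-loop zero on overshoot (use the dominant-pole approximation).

2.86%

Forward path: (27.2 + 3.1s)·2.8/(s(s+4.4)). The closed-loop characteristic equation is s² + (4.4 + 2.8·3.1)s + 2.8·27.2 = 0.
That is s² + 13.08s + 76.16 = 0, so ω_n = 8.727 rad/s and ζ = 13.08/(2·8.727) = 0.7494.
%OS = 100·exp(−πζ/√(1−ζ²)) = 2.86%.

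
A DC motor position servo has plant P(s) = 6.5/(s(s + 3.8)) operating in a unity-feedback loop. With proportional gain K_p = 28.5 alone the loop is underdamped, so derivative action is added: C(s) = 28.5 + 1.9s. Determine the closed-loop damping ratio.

Forward path: (28.5 + 1.9s)·6.5/(s(s+3.8)). The closed-loop characteristic equation is s² + (3.8 + 6.5·1.9)s + 6.5·28.5 = 0.
That is s² + 16.15s + 185.2 = 0, so ω_n = 13.61 rad/s and ζ = 16.15/(2·13.61) = 0.5933.

ζ = 0.593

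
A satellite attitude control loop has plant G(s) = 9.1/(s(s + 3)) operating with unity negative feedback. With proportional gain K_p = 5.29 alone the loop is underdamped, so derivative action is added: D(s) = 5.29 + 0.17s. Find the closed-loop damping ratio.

ζ = 0.328

Forward path: (5.29 + 0.17s)·9.1/(s(s+3)). The closed-loop characteristic equation is s² + (3 + 9.1·0.17)s + 9.1·5.29 = 0.
That is s² + 4.547s + 48.14 = 0, so ω_n = 6.938 rad/s and ζ = 4.547/(2·6.938) = 0.3277.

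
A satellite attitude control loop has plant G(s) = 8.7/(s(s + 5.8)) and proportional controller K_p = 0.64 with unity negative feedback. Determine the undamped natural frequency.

1 + K_p·G(s) = 0 gives s² + 5.8s + 5.568 = 0.
So ω_n² = 5.568 ⇒ ω_n = 2.36 rad/s, and ζ = 5.8/(2ω_n) = 1.23.

ω_n = 2.36 rad/s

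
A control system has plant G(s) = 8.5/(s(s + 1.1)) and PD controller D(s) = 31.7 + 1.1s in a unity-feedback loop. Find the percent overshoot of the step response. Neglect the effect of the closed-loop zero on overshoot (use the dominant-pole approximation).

34.8%

Forward path: (31.7 + 1.1s)·8.5/(s(s+1.1)). The closed-loop characteristic equation is s² + (1.1 + 8.5·1.1)s + 8.5·31.7 = 0.
That is s² + 10.45s + 269.4 = 0, so ω_n = 16.41 rad/s and ζ = 10.45/(2·16.41) = 0.3183.
%OS = 100·exp(−πζ/√(1−ζ²)) = 34.8%.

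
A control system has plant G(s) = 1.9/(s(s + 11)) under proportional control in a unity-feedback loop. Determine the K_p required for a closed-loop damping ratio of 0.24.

K_p = 276

Closed-loop characteristic equation: s² + 11s + K_p·1.9 = 0.
So ω_n = √(1.9K_p) and 2ζω_n = 11, giving ζ = 11/(2√(1.9K_p)).
Setting ζ = 0.24: √(1.9K_p) = 11/(2·0.24) = 22.92, so K_p = 525.2/1.9 = 276.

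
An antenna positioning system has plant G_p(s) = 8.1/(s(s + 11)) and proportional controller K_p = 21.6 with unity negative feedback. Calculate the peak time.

The closed-loop denominator s² + 11s + 175 gives ω_n = √175 = 13.23 and ζ = 11/(2ω_n) = 0.4158.
Damped frequency ω_d = ω_n√(1−ζ²) = 12.03 rad/s, so peak time T_p = π/ω_d = 0.261 s.

T_p = 0.261 s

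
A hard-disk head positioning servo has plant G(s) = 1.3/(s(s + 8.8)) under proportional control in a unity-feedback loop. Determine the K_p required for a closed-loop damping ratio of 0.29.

Closed-loop characteristic equation: s² + 8.8s + K_p·1.3 = 0.
So ω_n = √(1.3K_p) and 2ζω_n = 8.8, giving ζ = 8.8/(2√(1.3K_p)).
Setting ζ = 0.29: √(1.3K_p) = 8.8/(2·0.29) = 15.17, so K_p = 230.2/1.3 = 177.

K_p = 177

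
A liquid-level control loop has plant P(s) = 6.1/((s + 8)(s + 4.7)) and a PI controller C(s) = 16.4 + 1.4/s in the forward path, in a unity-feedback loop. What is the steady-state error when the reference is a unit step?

0

The open loop C(s)P(s) has a pole at the origin (type 1), so the static position error constant is infinite and e_ss = 1/(1+∞) = 0.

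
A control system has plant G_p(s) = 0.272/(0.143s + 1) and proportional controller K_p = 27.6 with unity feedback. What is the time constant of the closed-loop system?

Closed loop: T(s) = K_p·G_p/(1+K_p·G_p) = 7.507/(0.143s + 1 + 7.507), with pole at s = −(1 + 7.507)/0.143 = −59.49.
Closed-loop time constant τ = 1/59.49 = 0.0168 s.

τ = 0.0168 s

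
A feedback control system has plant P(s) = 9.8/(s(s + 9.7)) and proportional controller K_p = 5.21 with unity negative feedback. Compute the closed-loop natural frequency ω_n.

1 + K_p·P(s) = 0 gives s² + 9.7s + 51.06 = 0.
So ω_n² = 51.06 ⇒ ω_n = 7.145 rad/s, and ζ = 9.7/(2ω_n) = 0.679.

ω_n = 7.15 rad/s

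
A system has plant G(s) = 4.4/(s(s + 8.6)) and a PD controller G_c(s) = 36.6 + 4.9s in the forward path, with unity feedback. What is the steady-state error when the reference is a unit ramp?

The loop has one pole at the origin (type 1). Velocity error constant K_v = lim_{s→0} s·G_c(s)G(s) = 36.6·4.4/8.6 = 18.73.
Steady-state error to a unit ramp: e_ss = 1/K_v = 0.0534.

0.0534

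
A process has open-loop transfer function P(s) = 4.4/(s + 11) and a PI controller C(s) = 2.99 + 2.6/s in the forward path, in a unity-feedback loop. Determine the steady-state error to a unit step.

The open loop C(s)P(s) has a pole at the origin (type 1), so the static position error constant is infinite and e_ss = 1/(1+∞) = 0.

0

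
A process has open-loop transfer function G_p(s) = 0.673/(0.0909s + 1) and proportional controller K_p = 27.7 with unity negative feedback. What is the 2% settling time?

T_s ≈ 0.0185 s

Closed loop: T(s) = K_p·G_p/(1+K_p·G_p) = 18.64/(0.0909s + 1 + 18.64), with pole at s = −(1 + 18.64)/0.0909 = −216.1.
τ = 1/216.1 = 0.004628 s, so 2% settling time ≈ 4τ = 0.0185 s.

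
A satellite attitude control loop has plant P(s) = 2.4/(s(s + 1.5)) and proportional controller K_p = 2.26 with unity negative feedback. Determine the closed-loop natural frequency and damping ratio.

ω_n = 2.33 rad/s, ζ = 0.322

The closed-loop denominator is s(s+1.5) + 2.26·2.4 = s² + 1.5s + 5.424.
Matching s² + 2ζω_n s + ω_n²: ω_n = √5.424 = 2.329 rad/s and 2ζω_n = 1.5, so ζ = 1.5/(2·2.329) = 0.322.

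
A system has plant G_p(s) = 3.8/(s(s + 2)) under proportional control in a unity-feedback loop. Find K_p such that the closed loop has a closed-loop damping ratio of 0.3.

K_p = 2.92

Closed-loop characteristic equation: s² + 2s + K_p·3.8 = 0.
So ω_n = √(3.8K_p) and 2ζω_n = 2, giving ζ = 2/(2√(3.8K_p)).
Setting ζ = 0.3: √(3.8K_p) = 2/(2·0.3) = 3.333, so K_p = 11.11/3.8 = 2.92.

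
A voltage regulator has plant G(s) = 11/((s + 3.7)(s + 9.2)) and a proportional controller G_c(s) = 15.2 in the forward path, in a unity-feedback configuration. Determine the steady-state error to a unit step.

The loop is type 0. Static position error constant K_pos = G_c(0)·G(0) = 15.2·0.3231 = 4.912.
Steady-state error to a unit step: e_ss = 1/(1+K_pos) = 1/5.912 = 0.169.

0.169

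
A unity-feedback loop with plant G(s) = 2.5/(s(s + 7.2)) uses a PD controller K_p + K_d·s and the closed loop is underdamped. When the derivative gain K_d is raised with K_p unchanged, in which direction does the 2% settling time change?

decrease

Characteristic equation s² + (7.2 + 2.5K_d)s + 2.5K_p = 0: raising K_d increases ζω_n = (7.2+2.5K_d)/2 while the loop stays underdamped, so T_s ≈ 4/(ζω_n) decreases.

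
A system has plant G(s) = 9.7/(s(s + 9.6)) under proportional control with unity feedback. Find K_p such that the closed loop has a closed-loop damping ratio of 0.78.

Closed-loop characteristic equation: s² + 9.6s + K_p·9.7 = 0.
So ω_n = √(9.7K_p) and 2ζω_n = 9.6, giving ζ = 9.6/(2√(9.7K_p)).
Setting ζ = 0.78: √(9.7K_p) = 9.6/(2·0.78) = 6.154, so K_p = 37.87/9.7 = 3.9.

K_p = 3.9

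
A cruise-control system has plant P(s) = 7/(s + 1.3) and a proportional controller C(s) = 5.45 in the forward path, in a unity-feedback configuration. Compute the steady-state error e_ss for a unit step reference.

0.033

The loop is type 0. Static position error constant K_pos = C(0)·P(0) = 5.45·5.385 = 29.35.
Steady-state error to a unit step: e_ss = 1/(1+K_pos) = 1/30.35 = 0.033.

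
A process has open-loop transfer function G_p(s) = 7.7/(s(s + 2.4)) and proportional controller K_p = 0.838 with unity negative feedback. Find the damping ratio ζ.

ζ = 0.472

With unity feedback the closed-loop characteristic equation is s² + 2.4s + 0.838·7.7 = s² + 2.4s + 6.453 = 0.
So ω_n² = 6.453 ⇒ ω_n = 2.54 rad/s, and ζ = 2.4/(2ω_n) = 0.472.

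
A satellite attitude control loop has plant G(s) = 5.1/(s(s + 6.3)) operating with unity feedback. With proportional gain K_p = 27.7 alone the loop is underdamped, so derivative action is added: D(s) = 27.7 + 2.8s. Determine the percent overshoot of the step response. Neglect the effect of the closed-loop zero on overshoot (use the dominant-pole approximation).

Forward path: (27.7 + 2.8s)·5.1/(s(s+6.3)). The closed-loop characteristic equation is s² + (6.3 + 5.1·2.8)s + 5.1·27.7 = 0.
That is s² + 20.58s + 141.3 = 0, so ω_n = 11.89 rad/s and ζ = 20.58/(2·11.89) = 0.8657.
%OS = 100·exp(−πζ/√(1−ζ²)) = 0.436%.

0.436%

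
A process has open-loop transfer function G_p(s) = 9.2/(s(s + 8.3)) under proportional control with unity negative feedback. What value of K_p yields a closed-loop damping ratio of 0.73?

K_p = 3.51

Closed-loop characteristic equation: s² + 8.3s + K_p·9.2 = 0.
So ω_n = √(9.2K_p) and 2ζω_n = 8.3, giving ζ = 8.3/(2√(9.2K_p)).
Setting ζ = 0.73: √(9.2K_p) = 8.3/(2·0.73) = 5.685, so K_p = 32.32/9.2 = 3.51.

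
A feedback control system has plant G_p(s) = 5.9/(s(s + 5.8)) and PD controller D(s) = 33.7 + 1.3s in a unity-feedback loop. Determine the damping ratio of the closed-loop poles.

Forward path: (33.7 + 1.3s)·5.9/(s(s+5.8)). The closed-loop characteristic equation is s² + (5.8 + 5.9·1.3)s + 5.9·33.7 = 0.
That is s² + 13.47s + 198.8 = 0, so ω_n = 14.1 rad/s and ζ = 13.47/(2·14.1) = 0.4776.

ζ = 0.478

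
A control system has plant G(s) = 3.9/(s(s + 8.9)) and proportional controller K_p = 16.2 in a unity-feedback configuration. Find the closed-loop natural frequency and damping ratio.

ω_n = 7.95 rad/s, ζ = 0.56

With unity feedback the closed-loop characteristic equation is s² + 8.9s + 16.2·3.9 = s² + 8.9s + 63.18 = 0.
So ω_n² = 63.18 ⇒ ω_n = 7.949 rad/s, and ζ = 8.9/(2ω_n) = 0.56.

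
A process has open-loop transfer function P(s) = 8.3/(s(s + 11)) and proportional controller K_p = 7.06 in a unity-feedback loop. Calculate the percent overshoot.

3.9%

From 1 + K_pP(s) = 0: s² + 11s + 58.6 = 0 ⇒ ω_n = 7.655, ζ = 0.7185.
%OS = 100·exp(−πζ/√(1−ζ²)) = 100·exp(−π·0.7185/√0.4838) = 3.9%.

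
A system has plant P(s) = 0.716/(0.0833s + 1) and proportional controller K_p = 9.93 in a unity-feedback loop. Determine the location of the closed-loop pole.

s = -97.36

Closed loop: T(s) = K_p·P/(1+K_p·P) = 7.11/(0.0833s + 1 + 7.11), with pole at s = −(1 + 7.11)/0.0833 = −97.36.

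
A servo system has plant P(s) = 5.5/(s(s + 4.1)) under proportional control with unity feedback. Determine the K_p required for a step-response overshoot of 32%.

From %OS = 100·exp(−πζ/√(1−ζ²)) = 32%, ζ = −ln(0.32)/√(π²+ln²(0.32)) = 0.341.
Characteristic equation s² + 4.1s + 5.5K_p = 0 gives ζ = 4.1/(2√(5.5K_p)).
Setting ζ = 0.341: √(5.5K_p) = 4.1/(2·0.341) = 6.012, so K_p = 36.15/5.5 = 6.57.

K_p = 6.57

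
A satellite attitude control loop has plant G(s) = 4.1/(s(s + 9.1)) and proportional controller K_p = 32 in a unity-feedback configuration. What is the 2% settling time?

Closed-loop characteristic equation: s² + 9.1s + 131.2 = 0, so ω_n = 11.45 rad/s and ζ = 9.1/(2·11.45) = 0.3972.
2% settling time T_s ≈ 4/(ζω_n) = 4/4.55 = 0.879 s.

T_s ≈ 0.879 s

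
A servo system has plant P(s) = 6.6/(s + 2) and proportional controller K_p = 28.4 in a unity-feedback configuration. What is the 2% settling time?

Closed-loop transfer function: T(s) = K_p·P(s)/(1 + K_p·P(s)) = 187.4/(s + 2 + 187.4) = 187.4/(s + 189.4).
Time constant τ = 1/189.4 = 0.005279 s, so the 2% settling time is about 4τ = 0.0211 s.

T_s ≈ 0.0211 s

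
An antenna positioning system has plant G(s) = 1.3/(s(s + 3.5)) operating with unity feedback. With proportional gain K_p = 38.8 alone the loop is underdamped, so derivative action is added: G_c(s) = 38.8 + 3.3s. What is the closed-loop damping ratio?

ζ = 0.548

Forward path: (38.8 + 3.3s)·1.3/(s(s+3.5)). The closed-loop characteristic equation is s² + (3.5 + 1.3·3.3)s + 1.3·38.8 = 0.
That is s² + 7.79s + 50.44 = 0, so ω_n = 7.102 rad/s and ζ = 7.79/(2·7.102) = 0.5484.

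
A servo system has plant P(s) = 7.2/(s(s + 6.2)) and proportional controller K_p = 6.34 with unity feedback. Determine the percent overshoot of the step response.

From 1 + K_pP(s) = 0: s² + 6.2s + 45.65 = 0 ⇒ ω_n = 6.756, ζ = 0.4588.
%OS = 100·exp(−πζ/√(1−ζ²)) = 100·exp(−π·0.4588/√0.7895) = 19.7%.

19.7%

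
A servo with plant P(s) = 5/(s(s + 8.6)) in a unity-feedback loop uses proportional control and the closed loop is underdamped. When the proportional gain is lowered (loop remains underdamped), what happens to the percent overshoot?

decrease

ζ = 8.6/(2√(5K_p)) rises as K_p falls; higher damping means less overshoot.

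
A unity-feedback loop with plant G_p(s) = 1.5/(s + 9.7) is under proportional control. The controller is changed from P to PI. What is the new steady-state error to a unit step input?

0

The integrator makes K_pos = lim_{s→0} C(s)G(s) infinite, so e_ss = 1/(1+K_pos) = 0.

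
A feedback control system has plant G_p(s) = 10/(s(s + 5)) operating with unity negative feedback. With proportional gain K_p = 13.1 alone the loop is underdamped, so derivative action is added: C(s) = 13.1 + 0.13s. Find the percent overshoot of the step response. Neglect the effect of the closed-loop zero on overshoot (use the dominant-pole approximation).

Forward path: (13.1 + 0.13s)·10/(s(s+5)). The closed-loop characteristic equation is s² + (5 + 10·0.13)s + 10·13.1 = 0.
That is s² + 6.3s + 131 = 0, so ω_n = 11.45 rad/s and ζ = 6.3/(2·11.45) = 0.2752.
%OS = 100·exp(−πζ/√(1−ζ²)) = 40.7%.

40.7%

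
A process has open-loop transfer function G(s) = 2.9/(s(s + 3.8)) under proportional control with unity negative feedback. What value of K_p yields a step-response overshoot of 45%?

From %OS = 100·exp(−πζ/√(1−ζ²)) = 45%, ζ = −ln(0.45)/√(π²+ln²(0.45)) = 0.2463.
Characteristic equation s² + 3.8s + 2.9K_p = 0 gives ζ = 3.8/(2√(2.9K_p)).
Setting ζ = 0.2463: √(2.9K_p) = 3.8/(2·0.2463) = 7.713, so K_p = 59.49/2.9 = 20.5.

K_p = 20.5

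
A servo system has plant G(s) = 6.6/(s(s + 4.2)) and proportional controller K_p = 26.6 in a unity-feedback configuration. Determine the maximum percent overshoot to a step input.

From 1 + K_pG(s) = 0: s² + 4.2s + 175.6 = 0 ⇒ ω_n = 13.25, ζ = 0.1585.
%OS = 100·exp(−πζ/√(1−ζ²)) = 100·exp(−π·0.1585/√0.9749) = 60.4%.

60.4%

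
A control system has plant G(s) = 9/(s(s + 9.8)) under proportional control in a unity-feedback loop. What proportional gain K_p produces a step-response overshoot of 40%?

K_p = 34

From %OS = 100·exp(−πζ/√(1−ζ²)) = 40%, ζ = −ln(0.4)/√(π²+ln²(0.4)) = 0.28.
Characteristic equation s² + 9.8s + 9K_p = 0 gives ζ = 9.8/(2√(9K_p)).
Setting ζ = 0.28: √(9K_p) = 9.8/(2·0.28) = 17.5, so K_p = 306.3/9 = 34.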